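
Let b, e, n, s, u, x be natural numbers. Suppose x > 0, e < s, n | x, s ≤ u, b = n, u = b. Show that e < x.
u = b and b = n, so u = n. Since s ≤ u, s ≤ n. e < s, so e < n. n | x and x > 0, hence n ≤ x. e < n, so e < x.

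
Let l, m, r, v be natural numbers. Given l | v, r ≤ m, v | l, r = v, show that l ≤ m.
Since v | l and l | v, v = l. Because r = v, r = l. Since r ≤ m, l ≤ m.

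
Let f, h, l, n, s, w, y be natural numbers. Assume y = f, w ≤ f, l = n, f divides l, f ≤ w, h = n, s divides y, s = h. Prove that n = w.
From s = h and s divides y, h divides y. h = n, so n divides y. Since y = f, n divides f. l = n and f divides l, so f divides n. Since n divides f, n = f. From f ≤ w and w ≤ f, f = w. n = f, so n = w.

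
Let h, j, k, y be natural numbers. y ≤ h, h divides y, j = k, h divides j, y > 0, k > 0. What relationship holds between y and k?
y ≤ k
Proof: Because h divides y and y > 0, h ≤ y. Since y ≤ h, h = y. j = k and h divides j, thus h divides k. Since k > 0, h ≤ k. Because h = y, y ≤ k.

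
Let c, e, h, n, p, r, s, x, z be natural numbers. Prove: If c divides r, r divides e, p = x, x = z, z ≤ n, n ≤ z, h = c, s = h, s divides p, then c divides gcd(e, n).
Since c divides r and r divides e, c divides e. p = x and x = z, so p = z. z ≤ n and n ≤ z, so z = n. p = z, so p = n. Because s = h and s divides p, h divides p. Because h = c, c divides p. Since p = n, c divides n. Since c divides e, c divides gcd(e, n).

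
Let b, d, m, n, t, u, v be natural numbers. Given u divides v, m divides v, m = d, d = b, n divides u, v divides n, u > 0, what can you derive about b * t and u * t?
b * t ≤ u * t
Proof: m = d and d = b, therefore m = b. v divides n and n divides u, hence v divides u. u divides v, so v = u. Since m divides v, m divides u. Since m = b, b divides u. Since u > 0, b ≤ u. By multiplying by a non-negative, b * t ≤ u * t.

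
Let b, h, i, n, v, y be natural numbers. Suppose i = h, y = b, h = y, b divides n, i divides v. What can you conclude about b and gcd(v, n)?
b divides gcd(v, n)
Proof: h = y and y = b, so h = b. i = h and i divides v, therefore h divides v. h = b, so b divides v. Since b divides n, b divides gcd(v, n).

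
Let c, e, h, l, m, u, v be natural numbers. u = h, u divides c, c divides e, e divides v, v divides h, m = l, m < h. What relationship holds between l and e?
l < e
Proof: u = h and u divides c, so h divides c. Since c divides e, h divides e. e divides v and v divides h, so e divides h. h divides e, so h = e. m = l and m < h, thus l < h. h = e, so l < e.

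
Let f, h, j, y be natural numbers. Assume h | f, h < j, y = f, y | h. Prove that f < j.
y = f and y | h, so f | h. Since h | f, h = f. Since h < j, f < j.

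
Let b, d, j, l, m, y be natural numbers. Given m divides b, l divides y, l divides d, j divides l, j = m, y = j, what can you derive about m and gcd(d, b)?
m divides gcd(d, b)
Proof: y = j and l divides y, so l divides j. Since j divides l, l = j. Because l divides d, j divides d. Since j = m, m divides d. m divides b, so m divides gcd(d, b).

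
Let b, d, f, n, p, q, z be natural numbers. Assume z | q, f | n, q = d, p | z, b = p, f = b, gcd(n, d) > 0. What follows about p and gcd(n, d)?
p ≤ gcd(n, d)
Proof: Since f = b and b = p, f = p. f | n, so p | n. p | z and z | q, so p | q. Since q = d, p | d. Since p | n, p | gcd(n, d). Since gcd(n, d) > 0, p ≤ gcd(n, d).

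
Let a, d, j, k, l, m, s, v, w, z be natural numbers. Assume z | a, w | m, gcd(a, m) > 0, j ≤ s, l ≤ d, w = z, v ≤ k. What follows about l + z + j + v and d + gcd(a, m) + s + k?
l + z + j + v ≤ d + gcd(a, m) + s + k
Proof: From w = z and w | m, z | m. z | a, so z | gcd(a, m). Since gcd(a, m) > 0, z ≤ gcd(a, m). j ≤ s and v ≤ k, so j + v ≤ s + k. Because z ≤ gcd(a, m), z + j + v ≤ gcd(a, m) + s + k. l ≤ d, so l + z + j + v ≤ d + gcd(a, m) + s + k.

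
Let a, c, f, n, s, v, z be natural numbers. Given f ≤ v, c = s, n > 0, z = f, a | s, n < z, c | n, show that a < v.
Because c = s and c | n, s | n. Since a | s, a | n. Since n > 0, a ≤ n. Because z = f and n < z, n < f. From f ≤ v, n < v. a ≤ n, so a < v.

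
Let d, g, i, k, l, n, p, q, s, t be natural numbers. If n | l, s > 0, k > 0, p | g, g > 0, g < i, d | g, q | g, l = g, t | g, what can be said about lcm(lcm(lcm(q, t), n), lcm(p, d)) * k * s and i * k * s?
lcm(lcm(lcm(q, t), n), lcm(p, d)) * k * s < i * k * s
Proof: q | g and t | g, so lcm(q, t) | g. From l = g and n | l, n | g. Since lcm(q, t) | g, lcm(lcm(q, t), n) | g. p | g and d | g, hence lcm(p, d) | g. Since lcm(lcm(q, t), n) | g, lcm(lcm(lcm(q, t), n), lcm(p, d)) | g. g > 0, so lcm(lcm(lcm(q, t), n), lcm(p, d)) ≤ g. Since g < i, lcm(lcm(lcm(q, t), n), lcm(p, d)) < i. Since k > 0, lcm(lcm(lcm(q, t), n), lcm(p, d)) * k < i * k. Since s > 0, lcm(lcm(lcm(q, t), n), lcm(p, d)) * k * s < i * k * s.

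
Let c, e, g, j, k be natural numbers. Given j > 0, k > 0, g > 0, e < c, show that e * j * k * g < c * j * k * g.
e < c and j > 0. By multiplying by a positive, e * j < c * j. Combining with k > 0, by multiplying by a positive, e * j * k < c * j * k. Using g > 0, by multiplying by a positive, e * j * k * g < c * j * k * g.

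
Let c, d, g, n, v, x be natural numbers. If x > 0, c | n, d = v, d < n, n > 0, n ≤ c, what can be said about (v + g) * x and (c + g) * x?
(v + g) * x < (c + g) * x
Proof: From c | n and n > 0, c ≤ n. n ≤ c, so n = c. From d = v and d < n, v < n. n = c, so v < c. Then v + g < c + g. x > 0, so (v + g) * x < (c + g) * x.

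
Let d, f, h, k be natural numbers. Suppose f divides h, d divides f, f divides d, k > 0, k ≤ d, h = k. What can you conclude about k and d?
k = d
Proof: f divides d and d divides f, hence f = d. h = k and f divides h, so f divides k. Because f = d, d divides k. k > 0, so d ≤ k. Because k ≤ d, k = d.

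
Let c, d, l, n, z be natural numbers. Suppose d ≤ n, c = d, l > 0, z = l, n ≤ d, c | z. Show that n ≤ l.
d ≤ n and n ≤ d, hence d = n. Since c = d and c | z, d | z. Since z = l, d | l. Since l > 0, d ≤ l. Since d = n, n ≤ l.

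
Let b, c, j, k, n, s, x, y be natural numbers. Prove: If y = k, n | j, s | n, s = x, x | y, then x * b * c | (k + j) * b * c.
y = k and x | y, so x | k. s = x and s | n, hence x | n. n | j, so x | j. x | k, so x | k + j. Then x * b | (k + j) * b. Then x * b * c | (k + j) * b * c.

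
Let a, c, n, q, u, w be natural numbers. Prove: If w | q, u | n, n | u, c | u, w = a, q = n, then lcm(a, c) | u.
n | u and u | n, thus n = u. q = n, so q = u. w = a and w | q, thus a | q. q = u, so a | u. Since c | u, lcm(a, c) | u.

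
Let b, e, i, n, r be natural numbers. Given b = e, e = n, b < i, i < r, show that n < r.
b = e and e = n, therefore b = n. Because b < i and i < r, b < r. Because b = n, n < r.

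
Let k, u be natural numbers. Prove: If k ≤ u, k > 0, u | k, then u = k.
u | k and k > 0, hence u ≤ k. Since k ≤ u, k = u. Then u = k.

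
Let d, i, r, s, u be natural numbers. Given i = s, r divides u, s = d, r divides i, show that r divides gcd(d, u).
i = s and s = d, hence i = d. r divides i, so r divides d. Since r divides u, r divides gcd(d, u).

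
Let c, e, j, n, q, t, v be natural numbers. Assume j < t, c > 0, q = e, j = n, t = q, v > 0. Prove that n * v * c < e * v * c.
t = q and q = e, so t = e. From j = n and j < t, n < t. t = e, so n < e. Because v > 0, n * v < e * v. Since c > 0, n * v * c < e * v * c.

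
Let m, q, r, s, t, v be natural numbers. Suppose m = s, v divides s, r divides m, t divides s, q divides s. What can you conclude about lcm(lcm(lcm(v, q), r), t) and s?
lcm(lcm(lcm(v, q), r), t) divides s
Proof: v divides s and q divides s, thus lcm(v, q) divides s. From m = s and r divides m, r divides s. lcm(v, q) divides s, so lcm(lcm(v, q), r) divides s. Since t divides s, lcm(lcm(lcm(v, q), r), t) divides s.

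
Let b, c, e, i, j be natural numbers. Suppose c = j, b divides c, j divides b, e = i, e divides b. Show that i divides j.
c = j and b divides c, therefore b divides j. Since j divides b, b = j. e = i and e divides b, thus i divides b. b = j, so i divides j.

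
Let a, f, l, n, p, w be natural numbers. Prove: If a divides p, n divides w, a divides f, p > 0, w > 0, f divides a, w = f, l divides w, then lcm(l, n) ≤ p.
From f divides a and a divides f, f = a. Since w = f, w = a. Because l divides w and n divides w, lcm(l, n) divides w. From w > 0, lcm(l, n) ≤ w. Since w = a, lcm(l, n) ≤ a. a divides p and p > 0, thus a ≤ p. From lcm(l, n) ≤ a, lcm(l, n) ≤ p.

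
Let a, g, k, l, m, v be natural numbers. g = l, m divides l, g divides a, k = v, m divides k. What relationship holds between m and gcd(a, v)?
m divides gcd(a, v)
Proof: Because g = l and g divides a, l divides a. Because m divides l, m divides a. k = v and m divides k, thus m divides v. m divides a, so m divides gcd(a, v).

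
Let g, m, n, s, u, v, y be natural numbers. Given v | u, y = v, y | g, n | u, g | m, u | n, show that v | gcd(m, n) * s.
Because y | g and g | m, y | m. Since y = v, v | m. u | n and n | u, thus u = n. v | u, so v | n. Since v | m, v | gcd(m, n). Then v | gcd(m, n) * s.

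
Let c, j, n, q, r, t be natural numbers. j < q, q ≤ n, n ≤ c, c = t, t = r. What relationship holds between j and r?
j < r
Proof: c = t and n ≤ c, so n ≤ t. q ≤ n, so q ≤ t. Since j < q, j < t. t = r, so j < r.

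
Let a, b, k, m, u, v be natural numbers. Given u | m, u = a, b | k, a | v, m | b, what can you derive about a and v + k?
a | v + k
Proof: Since u = a and u | m, a | m. m | b, so a | b. b | k, so a | k. Since a | v, a | v + k.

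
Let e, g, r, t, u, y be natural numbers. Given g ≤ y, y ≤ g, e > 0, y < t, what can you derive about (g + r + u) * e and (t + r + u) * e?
(g + r + u) * e < (t + r + u) * e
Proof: Since y ≤ g and g ≤ y, y = g. y < t, so g < t. Then g + r < t + r. Then g + r + u < t + r + u. Combining with e > 0, by multiplying by a positive, (g + r + u) * e < (t + r + u) * e.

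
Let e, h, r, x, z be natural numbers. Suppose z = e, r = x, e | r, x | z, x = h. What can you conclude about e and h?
e = h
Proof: r = x and e | r, hence e | x. z = e and x | z, therefore x | e. e | x, so e = x. Since x = h, e = h.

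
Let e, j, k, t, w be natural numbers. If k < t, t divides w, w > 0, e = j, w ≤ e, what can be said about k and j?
k < j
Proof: t divides w and w > 0, thus t ≤ w. Because e = j and w ≤ e, w ≤ j. t ≤ w, so t ≤ j. Since k < t, k < j.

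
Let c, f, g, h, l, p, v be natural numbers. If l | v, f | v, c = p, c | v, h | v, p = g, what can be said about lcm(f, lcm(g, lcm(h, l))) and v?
lcm(f, lcm(g, lcm(h, l))) | v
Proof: c = p and c | v, thus p | v. p = g, so g | v. From h | v and l | v, lcm(h, l) | v. g | v, so lcm(g, lcm(h, l)) | v. Since f | v, lcm(f, lcm(g, lcm(h, l))) | v.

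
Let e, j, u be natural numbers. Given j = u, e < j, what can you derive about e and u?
e < u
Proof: j = u and e < j. By substitution, e < u.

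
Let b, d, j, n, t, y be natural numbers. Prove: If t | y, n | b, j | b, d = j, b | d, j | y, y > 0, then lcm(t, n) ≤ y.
Because d = j and b | d, b | j. Because j | b, j = b. j | y, so b | y. Since n | b, n | y. Since t | y, lcm(t, n) | y. Since y > 0, lcm(t, n) ≤ y.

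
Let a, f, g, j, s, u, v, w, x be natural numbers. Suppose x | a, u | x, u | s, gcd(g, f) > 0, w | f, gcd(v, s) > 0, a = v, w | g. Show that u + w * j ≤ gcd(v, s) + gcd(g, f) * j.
a = v and x | a, hence x | v. Since u | x, u | v. u | s, so u | gcd(v, s). Since gcd(v, s) > 0, u ≤ gcd(v, s). w | g and w | f, therefore w | gcd(g, f). gcd(g, f) > 0, so w ≤ gcd(g, f). Then w * j ≤ gcd(g, f) * j. u ≤ gcd(v, s), so u + w * j ≤ gcd(v, s) + gcd(g, f) * j.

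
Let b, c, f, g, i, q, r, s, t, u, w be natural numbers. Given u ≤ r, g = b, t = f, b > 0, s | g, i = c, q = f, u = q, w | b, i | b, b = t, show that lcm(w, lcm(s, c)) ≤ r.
b = t and t = f, therefore b = f. g = b and s | g, so s | b. i = c and i | b, so c | b. Since s | b, lcm(s, c) | b. w | b, so lcm(w, lcm(s, c)) | b. Since b > 0, lcm(w, lcm(s, c)) ≤ b. Since b = f, lcm(w, lcm(s, c)) ≤ f. u = q and u ≤ r, therefore q ≤ r. Since q = f, f ≤ r. lcm(w, lcm(s, c)) ≤ f, so lcm(w, lcm(s, c)) ≤ r.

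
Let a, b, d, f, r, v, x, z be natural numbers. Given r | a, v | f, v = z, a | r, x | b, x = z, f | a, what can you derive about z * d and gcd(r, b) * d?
z * d | gcd(r, b) * d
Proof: From a | r and r | a, a = r. From v = z and v | f, z | f. f | a, so z | a. a = r, so z | r. x = z and x | b, thus z | b. z | r, so z | gcd(r, b). Then z * d | gcd(r, b) * d.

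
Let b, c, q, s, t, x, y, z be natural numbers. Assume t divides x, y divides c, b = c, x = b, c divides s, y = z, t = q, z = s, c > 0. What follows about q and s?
q ≤ s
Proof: y = z and y divides c, thus z divides c. Since z = s, s divides c. c divides s, so c = s. Because x = b and b = c, x = c. Since t divides x, t divides c. Since t = q, q divides c. Since c > 0, q ≤ c. Because c = s, q ≤ s.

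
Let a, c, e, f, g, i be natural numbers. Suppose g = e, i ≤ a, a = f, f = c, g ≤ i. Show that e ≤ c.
Since g = e and g ≤ i, e ≤ i. Because a = f and i ≤ a, i ≤ f. Since e ≤ i, e ≤ f. f = c, so e ≤ c.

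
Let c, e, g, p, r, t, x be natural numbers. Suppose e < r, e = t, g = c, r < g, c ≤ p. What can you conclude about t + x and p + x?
t + x < p + x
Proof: e = t and e < r, therefore t < r. Because r < g, t < g. Since g = c, t < c. From c ≤ p, t < p. Then t + x < p + x.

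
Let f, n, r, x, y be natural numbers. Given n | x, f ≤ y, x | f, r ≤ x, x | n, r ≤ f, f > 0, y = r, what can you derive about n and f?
n = f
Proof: Since y = r and f ≤ y, f ≤ r. Since r ≤ f, r = f. Because r ≤ x, f ≤ x. From x | f and f > 0, x ≤ f. Since f ≤ x, f = x. x | n and n | x, so x = n. f = x, so f = n. Then n = f.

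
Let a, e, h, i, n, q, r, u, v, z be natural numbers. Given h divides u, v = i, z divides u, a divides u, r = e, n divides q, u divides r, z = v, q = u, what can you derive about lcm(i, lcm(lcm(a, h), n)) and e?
lcm(i, lcm(lcm(a, h), n)) divides e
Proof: z = v and z divides u, so v divides u. v = i, so i divides u. Since a divides u and h divides u, lcm(a, h) divides u. q = u and n divides q, therefore n divides u. lcm(a, h) divides u, so lcm(lcm(a, h), n) divides u. i divides u, so lcm(i, lcm(lcm(a, h), n)) divides u. r = e and u divides r, therefore u divides e. Since lcm(i, lcm(lcm(a, h), n)) divides u, lcm(i, lcm(lcm(a, h), n)) divides e.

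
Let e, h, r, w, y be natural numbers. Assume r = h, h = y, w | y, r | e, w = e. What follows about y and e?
y = e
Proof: Since r = h and h = y, r = y. r | e, so y | e. w = e and w | y, therefore e | y. y | e, so y = e.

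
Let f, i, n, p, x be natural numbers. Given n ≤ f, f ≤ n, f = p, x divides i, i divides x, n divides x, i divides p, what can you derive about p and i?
p = i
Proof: n ≤ f and f ≤ n, therefore n = f. Since f = p, n = p. x divides i and i divides x, so x = i. Since n divides x, n divides i. Since n = p, p divides i. Since i divides p, p = i.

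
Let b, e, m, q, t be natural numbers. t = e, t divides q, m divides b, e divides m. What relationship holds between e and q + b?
e divides q + b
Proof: t = e and t divides q, thus e divides q. Because e divides m and m divides b, e divides b. Since e divides q, e divides q + b.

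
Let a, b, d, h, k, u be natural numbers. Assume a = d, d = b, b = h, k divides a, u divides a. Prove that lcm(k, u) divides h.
Since a = d and d = b, a = b. Since b = h, a = h. From k divides a and u divides a, lcm(k, u) divides a. Since a = h, lcm(k, u) divides h.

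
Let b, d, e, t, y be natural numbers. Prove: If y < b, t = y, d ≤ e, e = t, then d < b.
e = t and t = y, so e = y. Because d ≤ e, d ≤ y. Because y < b, d < b.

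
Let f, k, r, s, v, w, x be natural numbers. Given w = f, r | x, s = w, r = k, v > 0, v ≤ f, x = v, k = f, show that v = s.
s = w and w = f, so s = f. r = k and r | x, hence k | x. k = f, so f | x. x = v, so f | v. v > 0, so f ≤ v. v ≤ f, so f = v. s = f, so s = v. Then v = s.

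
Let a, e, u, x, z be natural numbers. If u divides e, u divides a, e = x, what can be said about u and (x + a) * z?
u divides (x + a) * z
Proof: e = x and u divides e, so u divides x. u divides a, so u divides x + a. Then u divides (x + a) * z.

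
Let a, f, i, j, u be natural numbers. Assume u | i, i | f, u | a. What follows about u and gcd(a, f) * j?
u | gcd(a, f) * j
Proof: u | i and i | f, thus u | f. Since u | a, u | gcd(a, f). Then u | gcd(a, f) * j.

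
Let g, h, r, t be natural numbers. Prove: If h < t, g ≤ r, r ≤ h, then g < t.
g ≤ r and r ≤ h, therefore g ≤ h. h < t, so g < t.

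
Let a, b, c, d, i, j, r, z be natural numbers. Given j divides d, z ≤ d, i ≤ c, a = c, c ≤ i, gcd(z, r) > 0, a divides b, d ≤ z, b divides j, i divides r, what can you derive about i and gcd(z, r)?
i ≤ gcd(z, r)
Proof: d ≤ z and z ≤ d, so d = z. c ≤ i and i ≤ c, so c = i. From a = c and a divides b, c divides b. b divides j and j divides d, hence b divides d. Because c divides b, c divides d. Since c = i, i divides d. d = z, so i divides z. i divides r, so i divides gcd(z, r). Since gcd(z, r) > 0, i ≤ gcd(z, r).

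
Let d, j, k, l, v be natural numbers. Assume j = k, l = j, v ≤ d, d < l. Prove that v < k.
l = j and j = k, hence l = k. v ≤ d and d < l, so v < l. Since l = k, v < k.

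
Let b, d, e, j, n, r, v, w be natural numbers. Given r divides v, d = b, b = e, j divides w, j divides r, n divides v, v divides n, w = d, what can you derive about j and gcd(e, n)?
j divides gcd(e, n)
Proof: Because d = b and b = e, d = e. w = d and j divides w, thus j divides d. d = e, so j divides e. v divides n and n divides v, hence v = n. r divides v, so r divides n. Since j divides r, j divides n. Since j divides e, j divides gcd(e, n).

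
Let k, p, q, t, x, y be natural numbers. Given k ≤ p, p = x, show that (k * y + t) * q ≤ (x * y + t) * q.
Since p = x and k ≤ p, k ≤ x. By multiplying by a non-negative, k * y ≤ x * y. Then k * y + t ≤ x * y + t. By multiplying by a non-negative, (k * y + t) * q ≤ (x * y + t) * q.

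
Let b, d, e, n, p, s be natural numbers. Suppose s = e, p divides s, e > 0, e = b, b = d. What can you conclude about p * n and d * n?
p * n ≤ d * n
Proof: Because e = b and b = d, e = d. Since s = e and p divides s, p divides e. e > 0, so p ≤ e. e = d, so p ≤ d. By multiplying by a non-negative, p * n ≤ d * n.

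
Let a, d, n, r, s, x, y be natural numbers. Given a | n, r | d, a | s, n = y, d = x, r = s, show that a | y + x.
n = y and a | n, thus a | y. r = s and r | d, therefore s | d. Since a | s, a | d. d = x, so a | x. From a | y, a | y + x.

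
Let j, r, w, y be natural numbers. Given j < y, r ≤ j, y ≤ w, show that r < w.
j < y and y ≤ w, hence j < w. r ≤ j, so r < w.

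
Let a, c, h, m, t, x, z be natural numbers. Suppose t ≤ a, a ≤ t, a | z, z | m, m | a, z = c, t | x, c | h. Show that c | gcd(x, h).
t ≤ a and a ≤ t, so t = a. z | m and m | a, thus z | a. a | z, so a = z. t = a, so t = z. Since z = c, t = c. Since t | x, c | x. Since c | h, c | gcd(x, h).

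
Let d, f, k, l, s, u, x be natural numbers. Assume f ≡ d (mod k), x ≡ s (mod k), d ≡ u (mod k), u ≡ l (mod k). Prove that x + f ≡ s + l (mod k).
From f ≡ d (mod k) and d ≡ u (mod k), f ≡ u (mod k). Since u ≡ l (mod k), f ≡ l (mod k). Since x ≡ s (mod k), x + f ≡ s + l (mod k).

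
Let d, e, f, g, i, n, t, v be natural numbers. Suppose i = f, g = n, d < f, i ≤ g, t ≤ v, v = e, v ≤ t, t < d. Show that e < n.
Because t ≤ v and v ≤ t, t = v. Since v = e, t = e. Since t < d and d < f, t < f. Since t = e, e < f. Since g = n and i ≤ g, i ≤ n. Since i = f, f ≤ n. e < f, so e < n.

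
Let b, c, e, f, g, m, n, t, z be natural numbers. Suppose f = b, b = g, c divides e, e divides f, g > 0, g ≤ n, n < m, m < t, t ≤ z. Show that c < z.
f = b and b = g, thus f = g. c divides e and e divides f, hence c divides f. Since f = g, c divides g. Since g > 0, c ≤ g. g ≤ n, so c ≤ n. From m < t and t ≤ z, m < z. n < m, so n < z. Since c ≤ n, c < z.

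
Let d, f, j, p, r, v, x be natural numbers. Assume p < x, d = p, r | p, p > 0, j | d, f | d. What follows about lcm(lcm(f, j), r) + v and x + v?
lcm(lcm(f, j), r) + v < x + v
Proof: f | d and j | d, therefore lcm(f, j) | d. Since d = p, lcm(f, j) | p. Because r | p, lcm(lcm(f, j), r) | p. p > 0, so lcm(lcm(f, j), r) ≤ p. Because p < x, lcm(lcm(f, j), r) < x. Then lcm(lcm(f, j), r) + v < x + v.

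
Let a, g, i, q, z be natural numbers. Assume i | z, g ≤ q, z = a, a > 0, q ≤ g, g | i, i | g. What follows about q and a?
q ≤ a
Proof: g ≤ q and q ≤ g, thus g = q. Because i | g and g | i, i = g. z = a and i | z, so i | a. Since i = g, g | a. Since g = q, q | a. Since a > 0, q ≤ a.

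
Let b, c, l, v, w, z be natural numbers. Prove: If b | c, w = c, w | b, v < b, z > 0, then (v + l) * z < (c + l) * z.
Since w = c and w | b, c | b. Because b | c, b = c. v < b, so v < c. Then v + l < c + l. Since z > 0, (v + l) * z < (c + l) * z.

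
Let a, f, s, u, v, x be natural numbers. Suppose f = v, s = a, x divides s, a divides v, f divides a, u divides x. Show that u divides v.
f = v and f divides a, therefore v divides a. a divides v, so a = v. s = a and x divides s, hence x divides a. Since a = v, x divides v. Since u divides x, u divides v.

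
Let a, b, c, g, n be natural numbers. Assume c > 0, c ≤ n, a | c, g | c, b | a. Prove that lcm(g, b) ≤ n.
b | a and a | c, thus b | c. Since g | c, lcm(g, b) | c. c > 0, so lcm(g, b) ≤ c. Because c ≤ n, lcm(g, b) ≤ n.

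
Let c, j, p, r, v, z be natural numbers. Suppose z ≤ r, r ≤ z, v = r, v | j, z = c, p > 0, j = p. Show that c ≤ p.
r ≤ z and z ≤ r, therefore r = z. Since v = r, v = z. j = p and v | j, therefore v | p. p > 0, so v ≤ p. Since v = z, z ≤ p. z = c, so c ≤ p.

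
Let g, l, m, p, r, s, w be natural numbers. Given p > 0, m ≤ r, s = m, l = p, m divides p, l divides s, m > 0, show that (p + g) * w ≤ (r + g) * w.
m divides p and p > 0, so m ≤ p. s = m and l divides s, therefore l divides m. Since l = p, p divides m. Since m > 0, p ≤ m. m ≤ p, so m = p. m ≤ r, so p ≤ r. Then p + g ≤ r + g. By multiplying by a non-negative, (p + g) * w ≤ (r + g) * w.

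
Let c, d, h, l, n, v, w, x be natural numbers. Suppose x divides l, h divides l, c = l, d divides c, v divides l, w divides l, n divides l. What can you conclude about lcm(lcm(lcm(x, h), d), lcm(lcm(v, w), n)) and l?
lcm(lcm(lcm(x, h), d), lcm(lcm(v, w), n)) divides l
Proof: x divides l and h divides l, therefore lcm(x, h) divides l. c = l and d divides c, hence d divides l. Since lcm(x, h) divides l, lcm(lcm(x, h), d) divides l. v divides l and w divides l, hence lcm(v, w) divides l. Since n divides l, lcm(lcm(v, w), n) divides l. Since lcm(lcm(x, h), d) divides l, lcm(lcm(lcm(x, h), d), lcm(lcm(v, w), n)) divides l.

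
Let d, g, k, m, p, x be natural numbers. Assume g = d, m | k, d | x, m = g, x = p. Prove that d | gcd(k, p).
m = g and g = d, thus m = d. Since m | k, d | k. Since x = p and d | x, d | p. Since d | k, d | gcd(k, p).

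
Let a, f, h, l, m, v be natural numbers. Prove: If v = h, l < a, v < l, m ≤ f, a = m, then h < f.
Because v < l and l < a, v < a. Since v = h, h < a. Since a = m, h < m. From m ≤ f, h < f.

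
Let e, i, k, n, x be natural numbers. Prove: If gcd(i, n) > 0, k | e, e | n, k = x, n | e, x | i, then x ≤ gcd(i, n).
From e | n and n | e, e = n. Since k | e, k | n. Since k = x, x | n. Since x | i, x | gcd(i, n). Since gcd(i, n) > 0, x ≤ gcd(i, n).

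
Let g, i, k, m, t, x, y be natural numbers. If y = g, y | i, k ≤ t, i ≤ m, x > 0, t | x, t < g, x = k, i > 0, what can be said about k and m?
k < m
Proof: t | x and x > 0, so t ≤ x. Since x = k, t ≤ k. From k ≤ t, t = k. t < g, so k < g. y | i and i > 0, thus y ≤ i. y = g, so g ≤ i. Since k < g, k < i. i ≤ m, so k < m.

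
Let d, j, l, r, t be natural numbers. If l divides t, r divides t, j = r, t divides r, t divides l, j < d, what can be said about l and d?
l < d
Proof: r divides t and t divides r, therefore r = t. t divides l and l divides t, thus t = l. Since r = t, r = l. j = r and j < d, thus r < d. r = l, so l < d.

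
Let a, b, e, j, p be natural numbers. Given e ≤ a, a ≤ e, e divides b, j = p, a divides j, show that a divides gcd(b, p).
Since e ≤ a and a ≤ e, e = a. e divides b, so a divides b. j = p and a divides j, so a divides p. Since a divides b, a divides gcd(b, p).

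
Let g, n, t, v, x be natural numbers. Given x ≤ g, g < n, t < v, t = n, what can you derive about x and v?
x < v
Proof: t = n and t < v, therefore n < v. g < n, so g < v. x ≤ g, so x < v.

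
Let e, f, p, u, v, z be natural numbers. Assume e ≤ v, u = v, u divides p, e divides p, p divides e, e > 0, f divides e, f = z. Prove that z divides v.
Because p divides e and e divides p, p = e. Since u divides p, u divides e. u = v, so v divides e. e > 0, so v ≤ e. From e ≤ v, e = v. Since f divides e, f divides v. f = z, so z divides v.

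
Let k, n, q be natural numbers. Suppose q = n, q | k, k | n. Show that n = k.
q = n and q | k, therefore n | k. Since k | n, k = n. Then n = k.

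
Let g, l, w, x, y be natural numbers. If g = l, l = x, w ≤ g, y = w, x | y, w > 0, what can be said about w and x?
w = x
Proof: g = l and l = x, thus g = x. w ≤ g, so w ≤ x. y = w and x | y, hence x | w. Since w > 0, x ≤ w. w ≤ x, so w = x.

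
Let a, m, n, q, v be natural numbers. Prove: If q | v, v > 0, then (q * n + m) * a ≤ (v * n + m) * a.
q | v and v > 0, therefore q ≤ v. Then q * n ≤ v * n. Then q * n + m ≤ v * n + m. Then (q * n + m) * a ≤ (v * n + m) * a.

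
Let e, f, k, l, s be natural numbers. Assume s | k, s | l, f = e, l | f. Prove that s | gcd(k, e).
f = e and l | f, hence l | e. s | l, so s | e. s | k, so s | gcd(k, e).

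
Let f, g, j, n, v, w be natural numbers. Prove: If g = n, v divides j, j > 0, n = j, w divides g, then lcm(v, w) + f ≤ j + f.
g = n and w divides g, therefore w divides n. Since n = j, w divides j. v divides j, so lcm(v, w) divides j. Since j > 0, lcm(v, w) ≤ j. Then lcm(v, w) + f ≤ j + f.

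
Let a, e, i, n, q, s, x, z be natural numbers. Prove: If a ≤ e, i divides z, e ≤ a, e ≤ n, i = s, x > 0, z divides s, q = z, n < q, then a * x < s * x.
Since e ≤ a and a ≤ e, e = a. i = s and i divides z, thus s divides z. Since z divides s, z = s. From q = z, q = s. e ≤ n and n < q, so e < q. From q = s, e < s. Since e = a, a < s. Using x > 0 and multiplying by a positive, a * x < s * x.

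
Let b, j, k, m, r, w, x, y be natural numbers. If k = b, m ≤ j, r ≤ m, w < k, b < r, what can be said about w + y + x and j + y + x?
w + y + x < j + y + x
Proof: From k = b and w < k, w < b. r ≤ m and m ≤ j, thus r ≤ j. Since b < r, b < j. w < b, so w < j. Then w + y < j + y. Then w + y + x < j + y + x.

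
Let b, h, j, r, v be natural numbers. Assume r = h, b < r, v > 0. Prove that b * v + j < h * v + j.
r = h and b < r, therefore b < h. Because v > 0, by multiplying by a positive, b * v < h * v. Then b * v + j < h * v + j.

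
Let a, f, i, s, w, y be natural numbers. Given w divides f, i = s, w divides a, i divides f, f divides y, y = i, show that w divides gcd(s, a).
y = i and f divides y, thus f divides i. i divides f, so f = i. Since i = s, f = s. w divides f, so w divides s. Since w divides a, w divides gcd(s, a).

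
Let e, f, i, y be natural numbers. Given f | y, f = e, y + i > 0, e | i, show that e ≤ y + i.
Since f = e and f | y, e | y. e | i, so e | y + i. y + i > 0, so e ≤ y + i.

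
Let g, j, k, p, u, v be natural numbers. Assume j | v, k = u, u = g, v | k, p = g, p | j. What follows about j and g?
j = g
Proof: Since k = u and u = g, k = g. Since v | k, v | g. j | v, so j | g. p = g and p | j, so g | j. From j | g, j = g.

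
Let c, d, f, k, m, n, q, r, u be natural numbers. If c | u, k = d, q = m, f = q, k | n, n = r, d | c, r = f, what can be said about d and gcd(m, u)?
d | gcd(m, u)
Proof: Since r = f and f = q, r = q. Since q = m, r = m. n = r and k | n, thus k | r. Since r = m, k | m. k = d, so d | m. d | c and c | u, so d | u. d | m, so d | gcd(m, u).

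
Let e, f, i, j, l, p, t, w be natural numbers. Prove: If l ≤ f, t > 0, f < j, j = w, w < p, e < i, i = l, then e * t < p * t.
i = l and e < i, therefore e < l. l ≤ f, so e < f. From j = w and f < j, f < w. Since w < p, f < p. Since e < f, e < p. Combining with t > 0, by multiplying by a positive, e * t < p * t.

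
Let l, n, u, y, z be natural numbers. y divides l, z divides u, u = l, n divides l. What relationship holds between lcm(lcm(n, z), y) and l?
lcm(lcm(n, z), y) divides l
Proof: u = l and z divides u, therefore z divides l. From n divides l, lcm(n, z) divides l. y divides l, so lcm(lcm(n, z), y) divides l.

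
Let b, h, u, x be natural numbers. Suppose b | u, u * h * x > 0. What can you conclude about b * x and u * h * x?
b * x ≤ u * h * x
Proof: b | u, thus b | u * h. Then b * x | u * h * x. Since u * h * x > 0, b * x ≤ u * h * x.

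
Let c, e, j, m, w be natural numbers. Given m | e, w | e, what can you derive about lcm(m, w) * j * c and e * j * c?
lcm(m, w) * j * c | e * j * c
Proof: Since m | e and w | e, lcm(m, w) | e. Then lcm(m, w) * j | e * j. Then lcm(m, w) * j * c | e * j * c.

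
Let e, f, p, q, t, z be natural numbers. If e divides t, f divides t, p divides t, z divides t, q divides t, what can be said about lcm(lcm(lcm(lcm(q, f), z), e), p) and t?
lcm(lcm(lcm(lcm(q, f), z), e), p) divides t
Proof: Since q divides t and f divides t, lcm(q, f) divides t. z divides t, so lcm(lcm(q, f), z) divides t. Since e divides t, lcm(lcm(lcm(q, f), z), e) divides t. Since p divides t, lcm(lcm(lcm(lcm(q, f), z), e), p) divides t.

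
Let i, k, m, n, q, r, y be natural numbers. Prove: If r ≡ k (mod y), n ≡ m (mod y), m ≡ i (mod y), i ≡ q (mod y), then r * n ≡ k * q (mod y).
Because n ≡ m (mod y) and m ≡ i (mod y), n ≡ i (mod y). Since i ≡ q (mod y), n ≡ q (mod y). From r ≡ k (mod y), by multiplying congruences, r * n ≡ k * q (mod y).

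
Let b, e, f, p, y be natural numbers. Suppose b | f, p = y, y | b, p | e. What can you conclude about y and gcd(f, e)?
y | gcd(f, e)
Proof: y | b and b | f, thus y | f. p = y and p | e, hence y | e. Since y | f, y | gcd(f, e).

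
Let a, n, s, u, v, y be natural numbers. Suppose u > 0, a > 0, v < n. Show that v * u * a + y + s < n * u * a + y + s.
v < n and u > 0. By multiplying by a positive, v * u < n * u. Since a > 0, by multiplying by a positive, v * u * a < n * u * a. Then v * u * a + y < n * u * a + y. Then v * u * a + y + s < n * u * a + y + s.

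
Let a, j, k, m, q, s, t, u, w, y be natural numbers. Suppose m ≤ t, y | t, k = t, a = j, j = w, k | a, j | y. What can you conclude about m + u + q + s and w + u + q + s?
m + u + q + s ≤ w + u + q + s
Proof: From k = t and k | a, t | a. Since a = j, t | j. j | y and y | t, so j | t. t | j, so t = j. m ≤ t, so m ≤ j. Since j = w, m ≤ w. Then m + u ≤ w + u. Then m + u + q ≤ w + u + q. Then m + u + q + s ≤ w + u + q + s.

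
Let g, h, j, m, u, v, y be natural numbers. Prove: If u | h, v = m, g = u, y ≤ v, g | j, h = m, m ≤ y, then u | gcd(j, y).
g = u and g | j, thus u | j. v = m and y ≤ v, so y ≤ m. Since m ≤ y, m = y. h = m, so h = y. Since u | h, u | y. u | j, so u | gcd(j, y).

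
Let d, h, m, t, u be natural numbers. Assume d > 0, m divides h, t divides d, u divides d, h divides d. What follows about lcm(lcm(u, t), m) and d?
lcm(lcm(u, t), m) ≤ d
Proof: u divides d and t divides d, hence lcm(u, t) divides d. m divides h and h divides d, therefore m divides d. Since lcm(u, t) divides d, lcm(lcm(u, t), m) divides d. Since d > 0, lcm(lcm(u, t), m) ≤ d.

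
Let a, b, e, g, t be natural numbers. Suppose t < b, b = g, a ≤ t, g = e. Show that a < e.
b = g and g = e, so b = e. a ≤ t and t < b, hence a < b. b = e, so a < e.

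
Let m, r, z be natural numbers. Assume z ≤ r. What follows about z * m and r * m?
z * m ≤ r * m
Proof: z ≤ r. By multiplying by a non-negative, z * m ≤ r * m.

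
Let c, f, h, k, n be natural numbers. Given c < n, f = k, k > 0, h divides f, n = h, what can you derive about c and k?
c < k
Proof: n = h and c < n, hence c < h. f = k and h divides f, so h divides k. k > 0, so h ≤ k. From c < h, c < k.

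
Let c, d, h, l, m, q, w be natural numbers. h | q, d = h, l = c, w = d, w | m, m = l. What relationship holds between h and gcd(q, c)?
h | gcd(q, c)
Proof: w = d and d = h, hence w = h. m = l and w | m, hence w | l. l = c, so w | c. w = h, so h | c. Since h | q, h | gcd(q, c).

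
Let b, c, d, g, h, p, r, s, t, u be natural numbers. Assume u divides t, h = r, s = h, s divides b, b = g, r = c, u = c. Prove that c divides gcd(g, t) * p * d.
s = h and h = r, hence s = r. b = g and s divides b, thus s divides g. s = r, so r divides g. r = c, so c divides g. From u = c and u divides t, c divides t. Since c divides g, c divides gcd(g, t). Then c divides gcd(g, t) * p. Then c divides gcd(g, t) * p * d.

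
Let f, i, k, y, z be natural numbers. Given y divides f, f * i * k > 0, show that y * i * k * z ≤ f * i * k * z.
y divides f, hence y * i divides f * i. Then y * i * k divides f * i * k. From f * i * k > 0, y * i * k ≤ f * i * k. By multiplying by a non-negative, y * i * k * z ≤ f * i * k * z.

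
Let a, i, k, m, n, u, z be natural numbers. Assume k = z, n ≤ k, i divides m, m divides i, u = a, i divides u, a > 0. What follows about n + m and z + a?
n + m ≤ z + a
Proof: k = z and n ≤ k, hence n ≤ z. i divides m and m divides i, thus i = m. From u = a and i divides u, i divides a. i = m, so m divides a. Since a > 0, m ≤ a. n ≤ z, so n + m ≤ z + a.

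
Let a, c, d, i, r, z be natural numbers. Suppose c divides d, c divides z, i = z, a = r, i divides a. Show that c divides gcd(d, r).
a = r and i divides a, therefore i divides r. i = z, so z divides r. From c divides z, c divides r. Since c divides d, c divides gcd(d, r).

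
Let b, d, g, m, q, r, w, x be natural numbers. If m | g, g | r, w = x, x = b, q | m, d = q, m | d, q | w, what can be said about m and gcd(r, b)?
m | gcd(r, b)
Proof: Since m | g and g | r, m | r. Because w = x and x = b, w = b. From d = q and m | d, m | q. q | m, so q = m. Since q | w, m | w. w = b, so m | b. Since m | r, m | gcd(r, b).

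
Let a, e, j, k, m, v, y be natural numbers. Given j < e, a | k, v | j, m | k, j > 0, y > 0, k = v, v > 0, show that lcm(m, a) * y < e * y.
m | k and a | k, hence lcm(m, a) | k. Because k = v, lcm(m, a) | v. Since v > 0, lcm(m, a) ≤ v. v | j and j > 0, thus v ≤ j. Since lcm(m, a) ≤ v, lcm(m, a) ≤ j. j < e, so lcm(m, a) < e. Since y > 0, lcm(m, a) * y < e * y.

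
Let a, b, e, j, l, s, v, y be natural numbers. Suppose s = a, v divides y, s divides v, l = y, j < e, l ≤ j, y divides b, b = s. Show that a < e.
b = s and y divides b, so y divides s. s divides v and v divides y, therefore s divides y. Since y divides s, y = s. Since l = y, l = s. s = a, so l = a. l ≤ j and j < e, therefore l < e. l = a, so a < e.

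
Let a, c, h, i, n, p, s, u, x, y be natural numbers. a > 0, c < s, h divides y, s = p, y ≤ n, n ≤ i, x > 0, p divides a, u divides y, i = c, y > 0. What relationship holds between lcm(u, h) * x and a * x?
lcm(u, h) * x < a * x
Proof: From u divides y and h divides y, lcm(u, h) divides y. y > 0, so lcm(u, h) ≤ y. y ≤ n, so lcm(u, h) ≤ n. Because i = c and n ≤ i, n ≤ c. Since lcm(u, h) ≤ n, lcm(u, h) ≤ c. Since s = p and c < s, c < p. lcm(u, h) ≤ c, so lcm(u, h) < p. p divides a and a > 0, therefore p ≤ a. Since lcm(u, h) < p, lcm(u, h) < a. Combining with x > 0, by multiplying by a positive, lcm(u, h) * x < a * x.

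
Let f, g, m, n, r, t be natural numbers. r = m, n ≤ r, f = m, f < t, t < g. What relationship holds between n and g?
n < g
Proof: Since r = m and n ≤ r, n ≤ m. f = m and f < t, thus m < t. t < g, so m < g. From n ≤ m, n < g.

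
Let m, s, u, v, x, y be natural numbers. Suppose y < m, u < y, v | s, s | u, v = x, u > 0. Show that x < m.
v | s and s | u, hence v | u. Since v = x, x | u. Since u > 0, x ≤ u. Since u < y, x < y. From y < m, x < m.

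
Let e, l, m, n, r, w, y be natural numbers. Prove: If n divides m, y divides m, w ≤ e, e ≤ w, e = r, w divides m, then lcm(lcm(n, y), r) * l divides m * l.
n divides m and y divides m, so lcm(n, y) divides m. Since w ≤ e and e ≤ w, w = e. e = r, so w = r. w divides m, so r divides m. Since lcm(n, y) divides m, lcm(lcm(n, y), r) divides m. Then lcm(lcm(n, y), r) * l divides m * l.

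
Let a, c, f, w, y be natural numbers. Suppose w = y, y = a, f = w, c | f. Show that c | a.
w = y and y = a, therefore w = a. Since f = w and c | f, c | w. w = a, so c | a.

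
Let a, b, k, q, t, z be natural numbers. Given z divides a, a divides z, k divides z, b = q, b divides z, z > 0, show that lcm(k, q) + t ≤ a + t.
Because z divides a and a divides z, z = a. b = q and b divides z, so q divides z. Since k divides z, lcm(k, q) divides z. From z > 0, lcm(k, q) ≤ z. z = a, so lcm(k, q) ≤ a. Then lcm(k, q) + t ≤ a + t.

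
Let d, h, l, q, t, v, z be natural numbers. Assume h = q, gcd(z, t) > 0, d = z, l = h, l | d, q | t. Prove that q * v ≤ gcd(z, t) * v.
From l = h and h = q, l = q. l | d, so q | d. Since d = z, q | z. Since q | t, q | gcd(z, t). gcd(z, t) > 0, so q ≤ gcd(z, t). Then q * v ≤ gcd(z, t) * v.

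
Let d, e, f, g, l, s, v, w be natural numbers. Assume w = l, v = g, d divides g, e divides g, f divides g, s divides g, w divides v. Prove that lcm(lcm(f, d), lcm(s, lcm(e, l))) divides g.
Because f divides g and d divides g, lcm(f, d) divides g. Since v = g and w divides v, w divides g. Since w = l, l divides g. e divides g, so lcm(e, l) divides g. Since s divides g, lcm(s, lcm(e, l)) divides g. Because lcm(f, d) divides g, lcm(lcm(f, d), lcm(s, lcm(e, l))) divides g.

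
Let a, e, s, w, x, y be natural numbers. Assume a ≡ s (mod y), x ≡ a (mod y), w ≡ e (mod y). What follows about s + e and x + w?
s + e ≡ x + w (mod y)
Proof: x ≡ a (mod y) and a ≡ s (mod y), therefore x ≡ s (mod y). From w ≡ e (mod y), x + w ≡ s + e (mod y). Then s + e ≡ x + w (mod y).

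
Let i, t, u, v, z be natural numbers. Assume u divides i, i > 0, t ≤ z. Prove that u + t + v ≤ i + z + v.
Because u divides i and i > 0, u ≤ i. Since t ≤ z, t + v ≤ z + v. Since u ≤ i, u + t + v ≤ i + z + v.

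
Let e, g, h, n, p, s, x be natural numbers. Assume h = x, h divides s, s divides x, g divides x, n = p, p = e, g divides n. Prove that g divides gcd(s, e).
h = x and h divides s, therefore x divides s. Since s divides x, x = s. Since g divides x, g divides s. n = p and p = e, hence n = e. Since g divides n, g divides e. g divides s, so g divides gcd(s, e).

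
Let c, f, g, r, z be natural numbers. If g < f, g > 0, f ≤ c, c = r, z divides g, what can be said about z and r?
z < r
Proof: z divides g and g > 0, hence z ≤ g. Since g < f, z < f. c = r and f ≤ c, thus f ≤ r. z < f, so z < r.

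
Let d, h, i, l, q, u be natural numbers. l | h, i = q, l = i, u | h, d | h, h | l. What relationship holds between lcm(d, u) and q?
lcm(d, u) | q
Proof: h | l and l | h, thus h = l. l = i, so h = i. Because i = q, h = q. Since d | h and u | h, lcm(d, u) | h. h = q, so lcm(d, u) | q.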